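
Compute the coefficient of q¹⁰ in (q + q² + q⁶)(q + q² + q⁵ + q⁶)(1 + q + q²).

(q + q² + q⁶) has coefficients 0,1,1,0,0,0,1 for degrees 0…6.
(q + q² + q⁵ + q⁶) has coefficients 0,1,1,0,0,1,1,0,0,0,0 for degrees 0…10.
Finally multiplying by (1 + q + q²), the product of all factors after the first has coefficients 0,1,2,2,1,1,2,2,1,0,0 for degrees 0…10.
[q¹⁰] = 1·0 + 1·1 + 1·1 = 2.

2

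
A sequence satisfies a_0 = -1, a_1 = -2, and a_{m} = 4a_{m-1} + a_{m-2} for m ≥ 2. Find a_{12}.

The ordinary generating function has denominator 1 - 4y - y^2.
Iterating the recurrence: a_0,…,a_{12} = -1, -2, -9, -38, -161, -682, -2889, -12238, -51841, -219602, -930249, -3940598, -16692641.

-16692641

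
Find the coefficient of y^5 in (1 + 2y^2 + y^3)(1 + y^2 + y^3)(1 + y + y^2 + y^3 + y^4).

(1 + 2y^2 + y^3) has coefficients 1,0,2,1 for degrees 0…3.
(1 + y^2 + y^3) has coefficients 1,0,1,1,0,0 for degrees 0…5.
Finally multiplying by (1 + y + y^2 + y^3 + y^4), the product of all factors after the first has coefficients 1,1,2,3,3,2 for degrees 0…5.
[y^5] = 1·2 + 2·3 + 1·2 = 10.

10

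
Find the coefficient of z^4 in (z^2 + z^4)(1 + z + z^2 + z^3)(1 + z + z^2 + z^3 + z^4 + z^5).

(z^2 + z^4) has coefficients 0,0,1,0,1 for degrees 0…4.
(1 + z + z^2 + z^3) has coefficients 1,1,1,1,0 for degrees 0…4.
Finally multiplying by (1 + z + z^2 + z^3 + z^4 + z^5), the product of all factors after the first has coefficients 1,2,3,4,4 for degrees 0…4.
[z^4] = 1·3 + 1·1 = 4.

4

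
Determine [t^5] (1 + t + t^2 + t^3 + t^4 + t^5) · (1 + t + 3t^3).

(1 + t + t^2 + t^3 + t^4 + t^5) has coefficients 1,1,1,1,1,1 for degrees 0…5.
(1 + t + 3t^3) has coefficients 1,1,0,3,0,0 for degrees 0…5.
[t^5] = 1·0 + 1·0 + 1·3 + 1·0 + 1·1 + 1·1 = 5.

5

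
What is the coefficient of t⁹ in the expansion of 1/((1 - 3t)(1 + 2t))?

11605

Partial fractions give a closed form: a_n = (3/5)·3^n + (2/5)·(-2)^n.
At n = 9: a_9 = 11605.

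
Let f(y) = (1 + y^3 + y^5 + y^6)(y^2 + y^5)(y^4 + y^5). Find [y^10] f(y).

(1 + y^3 + y^5 + y^6) has coefficients 1,0,0,1,0,1,1 for degrees 0…6.
(y^2 + y^5) has coefficients 0,0,1,0,0,1,0,0,0,0,0 for degrees 0…10.
Finally multiplying by (y^4 + y^5), the product of all factors after the first has coefficients 0,0,0,0,0,0,1,1,0,1,1 for degrees 0…10.
[y^10] = 1·1 + 1·1 + 1·0 + 1·0 = 2.

2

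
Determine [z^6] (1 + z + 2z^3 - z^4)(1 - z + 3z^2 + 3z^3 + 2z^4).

3

(1 + z + 2z^3 - z^4) has coefficients 1,1,0,2,-1 for degrees 0…4.
(1 - z + 3z^2 + 3z^3 + 2z^4) has coefficients 1,-1,3,3,2,0,0 for degrees 0…6.
[z^6] = 1·0 + 1·0 + 2·3 − 1·3 = 3.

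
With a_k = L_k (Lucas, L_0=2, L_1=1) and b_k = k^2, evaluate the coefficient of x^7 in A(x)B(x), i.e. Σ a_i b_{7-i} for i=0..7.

398

This is [x^7] in the product of the two ordinary generating functions.
Σ = 2·49 + 1·36 + 3·25 + 4·16 + 7·9 + 11·4 + 18·1 + 29·0 = 398.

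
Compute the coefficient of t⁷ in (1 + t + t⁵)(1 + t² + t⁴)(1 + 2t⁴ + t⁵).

(1 + t + t⁵) has coefficients 1,1,0,0,0,1 for degrees 0…5.
(1 + t² + t⁴) has coefficients 1,0,1,0,1,0,0,0 for degrees 0…7.
Finally multiplying by (1 + 2t⁴ + t⁵), the product of all factors after the first has coefficients 1,0,1,0,3,1,2,1 for degrees 0…7.
[t⁷] = 1·1 + 1·2 + 1·1 = 4.

4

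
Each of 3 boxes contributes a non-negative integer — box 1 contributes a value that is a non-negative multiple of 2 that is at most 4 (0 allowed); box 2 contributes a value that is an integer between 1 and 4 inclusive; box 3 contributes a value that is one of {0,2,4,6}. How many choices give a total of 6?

The generating function for the choices is (1 + x^2 + x^4)·(x + x^2 + x^3 + x^4)·(1 + x^2 + x^4 + x^6); the count is [x^6].
(1 + x^2 + x^4) has coefficients 1,0,1,0,1 for degrees 0…4.
(x + x^2 + x^3 + x^4) has coefficients 0,1,1,1,1,0,0 for degrees 0…6.
Finally multiplying by (1 + x^2 + x^4 + x^6), the product of all factors after the first has coefficients 0,1,1,2,2,2,2 for degrees 0…6.
[x^6] = 1·2 + 1·2 + 1·1 = 5.

5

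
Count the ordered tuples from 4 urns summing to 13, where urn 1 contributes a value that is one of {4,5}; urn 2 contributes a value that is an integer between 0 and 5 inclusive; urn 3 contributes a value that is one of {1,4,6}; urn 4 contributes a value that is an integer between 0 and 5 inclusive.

The generating function for the choices is (q^4 + q^5)·(1 + q + q^2 + q^3 + q^4 + q^5)·(q + q^4 + q^6)·(1 + q + q^2 + q^3 + q^4 + q^5); the count is [q^13].
(q^4 + q^5) has coefficients 0,0,0,0,1,1 for degrees 0…5.
(1 + q + q^2 + q^3 + q^4 + q^5) has coefficients 1,1,1,1,1,1,0,0,0,0,0,0,0,0 for degrees 0…13.
Multiplying by (q + q^4 + q^6) gives running coefficients 0,1,1,1,2,2,3,2,2,2,1,1,0,0 for degrees 0…13.
Finally multiplying by (1 + q + q^2 + q^3 + q^4 + q^5), the product of all factors after the first has coefficients 0,1,2,3,5,7,10,11,12,13,12,11,8,6 for degrees 0…13.
[q^13] = 1·13 + 1·12 = 25.

25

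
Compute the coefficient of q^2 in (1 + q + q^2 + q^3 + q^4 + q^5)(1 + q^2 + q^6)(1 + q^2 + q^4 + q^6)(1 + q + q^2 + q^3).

(1 + q + q^2 + q^3 + q^4 + q^5) has coefficients 1,1,1 for degrees 0…2.
(1 + q^2 + q^6) has coefficients 1,0,1 for degrees 0…2.
Multiplying by (1 + q^2 + q^4 + q^6) gives running coefficients 1,0,2 for degrees 0…2.
Finally multiplying by (1 + q + q^2 + q^3), the product of all factors after the first has coefficients 1,1,3 for degrees 0…2.
[q^2] = 1·3 + 1·1 + 1·1 = 5.

5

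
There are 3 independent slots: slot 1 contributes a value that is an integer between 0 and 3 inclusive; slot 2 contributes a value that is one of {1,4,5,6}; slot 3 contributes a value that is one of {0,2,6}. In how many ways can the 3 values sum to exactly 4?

3

The generating function for the choices is (1 + x + x² + x³)·(x + x⁴ + x⁵ + x⁶)·(1 + x² + x⁶); the count is [x⁴].
(1 + x + x² + x³) has coefficients 1,1,1,1 for degrees 0…3.
(x + x⁴ + x⁵ + x⁶) has coefficients 0,1,0,0,1 for degrees 0…4.
Finally multiplying by (1 + x² + x⁶), the product of all factors after the first has coefficients 0,1,0,1,1 for degrees 0…4.
[x⁴] = 1·1 + 1·1 + 1·0 + 1·1 = 3.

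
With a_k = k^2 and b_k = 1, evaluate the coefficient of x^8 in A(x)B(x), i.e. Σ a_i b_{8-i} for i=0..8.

The convolution is the x^8 coefficient of A(x)B(x).
Σ = 0·1 + 1·1 + 4·1 + 9·1 + 16·1 + 25·1 + 36·1 + 49·1 + 64·1 = 204.

204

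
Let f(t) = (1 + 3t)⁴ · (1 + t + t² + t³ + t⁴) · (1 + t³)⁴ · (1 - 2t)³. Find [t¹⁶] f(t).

(1 + 3t)⁴ has coefficients 1,12,54,108,81 for degrees 0…4.
(1 + t + t² + t³ + t⁴) has coefficients 1,1,1,1,1,0,0,0,0,0,0,0,0,0,0,0,0 for degrees 0…16.
Multiplying by (1 + t³)⁴ gives running coefficients 1,1,1,5,5,4,10,10,6,10,10,4,5,5,1,1,1 for degrees 0…16.
Finally multiplying by (1 - 2t)³, the product of all factors after the first has coefficients 1,-5,7,3,-21,26,6,-42,34,14,-58,16,21,-57,-1,15,-33 for degrees 0…16.
[t¹⁶] = 1·(-33) + 12·15 + 54·(-1) + 108·(-57) + 81·21 = -4362.

-4362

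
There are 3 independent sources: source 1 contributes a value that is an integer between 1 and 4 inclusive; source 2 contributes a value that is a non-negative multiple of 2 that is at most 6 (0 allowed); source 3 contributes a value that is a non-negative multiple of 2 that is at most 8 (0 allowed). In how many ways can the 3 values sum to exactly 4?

3

The generating function for the choices is (y + y^2 + y^3 + y^4)·(1 + y^2 + y^4 + y^6)·(1 + y^2 + y^4 + y^6 + y^8); the count is [y^4].
(y + y^2 + y^3 + y^4) has coefficients 0,1,1,1,1 for degrees 0…4.
(1 + y^2 + y^4 + y^6) has coefficients 1,0,1,0,1 for degrees 0…4.
Finally multiplying by (1 + y^2 + y^4 + y^6 + y^8), the product of all factors after the first has coefficients 1,0,2,0,3 for degrees 0…4.
[y^4] = 1·0 + 1·2 + 1·0 + 1·1 = 3.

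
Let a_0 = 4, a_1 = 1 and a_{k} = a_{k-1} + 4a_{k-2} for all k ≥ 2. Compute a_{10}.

The ordinary generating function has denominator 1 - x - 4x^2.
Iterating the recurrence: a_0,…,a_{10} = 4, 1, 17, 21, 89, 173, 529, 1221, 3337, 8221, 21569.

21569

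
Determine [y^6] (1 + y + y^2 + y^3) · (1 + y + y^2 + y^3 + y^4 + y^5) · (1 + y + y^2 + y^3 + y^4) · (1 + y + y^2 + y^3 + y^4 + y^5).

(1 + y + y^2 + y^3) has coefficients 1,1,1,1 for degrees 0…3.
(1 + y + y^2 + y^3 + y^4 + y^5) has coefficients 1,1,1,1,1,1,0 for degrees 0…6.
Multiplying by (1 + y + y^2 + y^3 + y^4) gives running coefficients 1,2,3,4,5,5,4 for degrees 0…6.
Finally multiplying by (1 + y + y^2 + y^3 + y^4 + y^5), the product of all factors after the first has coefficients 1,3,6,10,15,20,23 for degrees 0…6.
[y^6] = 1·23 + 1·20 + 1·15 + 1·10 = 68.

68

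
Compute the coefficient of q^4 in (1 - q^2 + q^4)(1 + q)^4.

-4

(1 - q^2 + q^4) has coefficients 1,0,-1,0,1 for degrees 0…4.
(1 + q)^4 has coefficients 1,4,6,4,1 for degrees 0…4.
[q^4] = 1·1 − 1·6 + 1·1 = -4.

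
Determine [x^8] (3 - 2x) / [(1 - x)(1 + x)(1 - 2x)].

Partial fractions give a closed form: a_n = (-1/2)·1^n + (5/6)·(-1)^n + (8/3)·2^n.
At n = 8: a_8 = 683.

683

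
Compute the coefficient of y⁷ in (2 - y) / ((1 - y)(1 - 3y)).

5467

Partial fractions give a closed form: a_n = (-1/2)·1^n + (5/2)·3^n.
At n = 7: a_7 = 5467.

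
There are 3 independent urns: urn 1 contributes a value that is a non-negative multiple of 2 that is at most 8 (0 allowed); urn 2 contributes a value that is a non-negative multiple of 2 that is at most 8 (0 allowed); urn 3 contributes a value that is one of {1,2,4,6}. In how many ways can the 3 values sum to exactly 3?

The generating function for the choices is (1 + x^2 + x^4 + x^6 + x^8)·(1 + x^2 + x^4 + x^6 + x^8)·(x + x^2 + x^4 + x^6); the count is [x^3].
(1 + x^2 + x^4 + x^6 + x^8) has coefficients 1,0,1,0 for degrees 0…3.
(1 + x^2 + x^4 + x^6 + x^8) has coefficients 1,0,1,0 for degrees 0…3.
Finally multiplying by (x + x^2 + x^4 + x^6), the product of all factors after the first has coefficients 0,1,1,1 for degrees 0…3.
[x^3] = 1·1 + 1·1 = 2.

2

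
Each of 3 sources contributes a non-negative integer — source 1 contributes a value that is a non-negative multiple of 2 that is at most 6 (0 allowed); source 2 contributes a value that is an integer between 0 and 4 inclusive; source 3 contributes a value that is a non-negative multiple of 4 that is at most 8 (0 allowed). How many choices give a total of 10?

6

The generating function for the choices is (1 + x² + x⁴ + x⁶)·(1 + x + x² + x³ + x⁴)·(1 + x⁴ + x⁸); the count is [x¹⁰].
(1 + x² + x⁴ + x⁶) has coefficients 1,0,1,0,1,0,1 for degrees 0…6.
(1 + x + x² + x³ + x⁴) has coefficients 1,1,1,1,1,0,0,0,0,0,0 for degrees 0…10.
Finally multiplying by (1 + x⁴ + x⁸), the product of all factors after the first has coefficients 1,1,1,1,2,1,1,1,2,1,1 for degrees 0…10.
[x¹⁰] = 1·1 + 1·2 + 1·1 + 1·2 = 6.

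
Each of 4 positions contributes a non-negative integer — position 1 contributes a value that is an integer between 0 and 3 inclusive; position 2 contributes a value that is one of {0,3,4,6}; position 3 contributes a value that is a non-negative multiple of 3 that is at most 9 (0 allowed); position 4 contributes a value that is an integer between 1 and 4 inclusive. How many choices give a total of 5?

The generating function for the choices is (1 + z + z² + z³)·(1 + z³ + z⁴ + z⁶)·(1 + z³ + z⁶ + z⁹)·(z + z² + z³ + z⁴); the count is [z⁵].
(1 + z + z² + z³) has coefficients 1,1,1,1 for degrees 0…3.
(1 + z³ + z⁴ + z⁶) has coefficients 1,0,0,1,1,0 for degrees 0…5.
Multiplying by (1 + z³ + z⁶ + z⁹) gives running coefficients 1,0,0,2,1,0 for degrees 0…5.
Finally multiplying by (z + z² + z³ + z⁴), the product of all factors after the first has coefficients 0,1,1,1,3,3 for degrees 0…5.
[z⁵] = 1·3 + 1·3 + 1·1 + 1·1 = 8.

8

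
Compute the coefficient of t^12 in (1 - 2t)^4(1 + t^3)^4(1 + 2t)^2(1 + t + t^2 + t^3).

(1 - 2t)^4 has coefficients 1,-8,24,-32,16 for degrees 0…4.
(1 + t^3)^4 has coefficients 1,0,0,4,0,0,6,0,0,4,0,0,1 for degrees 0…12.
Multiplying by (1 + 2t)^2 gives running coefficients 1,4,4,4,16,16,6,24,24,4,16,16,1 for degrees 0…12.
Finally multiplying by (1 + t + t^2 + t^3), the product of all factors after the first has coefficients 1,5,9,13,28,40,42,62,70,58,68,60,37 for degrees 0…12.
[t^12] = 1·37 − 8·60 + 24·68 − 32·58 + 16·70 = 453.

453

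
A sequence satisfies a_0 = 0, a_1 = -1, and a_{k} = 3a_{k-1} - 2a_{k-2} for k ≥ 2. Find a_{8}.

The ordinary generating function has denominator 1 - 3t + 2t^2.
Iterating the recurrence: a_0,…,a_{8} = 0, -1, -3, -7, -15, -31, -63, -127, -255.

-255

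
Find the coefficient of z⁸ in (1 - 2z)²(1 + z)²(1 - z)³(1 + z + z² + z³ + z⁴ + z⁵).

(1 - 2z)² has coefficients 1,-4,4 for degrees 0…2.
(1 + z)² has coefficients 1,2,1,0,0,0,0,0,0 for degrees 0…8.
Multiplying by (1 - z)³ gives running coefficients 1,-1,-2,2,1,-1,0,0,0 for degrees 0…8.
Finally multiplying by (1 + z + z² + z³ + z⁴ + z⁵), the product of all factors after the first has coefficients 1,0,-2,0,1,0,-1,0,2 for degrees 0…8.
[z⁸] = 1·2 − 4·0 + 4·(-1) = -2.

-2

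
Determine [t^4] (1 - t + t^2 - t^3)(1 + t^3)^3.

-3

(1 - t + t^2 - t^3) has coefficients 1,-1,1,-1 for degrees 0…3.
(1 + t^3)^3 has coefficients 1,0,0,3,0 for degrees 0…4.
[t^4] = 1·0 − 1·3 + 1·0 − 1·0 = -3.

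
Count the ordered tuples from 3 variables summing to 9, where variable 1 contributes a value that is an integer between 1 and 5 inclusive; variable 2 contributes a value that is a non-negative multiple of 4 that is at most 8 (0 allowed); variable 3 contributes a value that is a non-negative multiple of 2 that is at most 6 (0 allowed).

6

The generating function for the choices is (x + x^2 + x^3 + x^4 + x^5)·(1 + x^4 + x^8)·(1 + x^2 + x^4 + x^6); the count is [x^9].
(x + x^2 + x^3 + x^4 + x^5) has coefficients 0,1,1,1,1,1 for degrees 0…5.
(1 + x^4 + x^8) has coefficients 1,0,0,0,1,0,0,0,1,0 for degrees 0…9.
Finally multiplying by (1 + x^2 + x^4 + x^6), the product of all factors after the first has coefficients 1,0,1,0,2,0,2,0,2,0 for degrees 0…9.
[x^9] = 1·2 + 1·0 + 1·2 + 1·0 + 1·2 = 6.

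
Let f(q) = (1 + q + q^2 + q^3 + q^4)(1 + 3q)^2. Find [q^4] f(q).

16

(1 + q + q^2 + q^3 + q^4) has coefficients 1,1,1,1,1 for degrees 0…4.
(1 + 3q)^2 has coefficients 1,6,9,0,0 for degrees 0…4.
[q^4] = 1·0 + 1·0 + 1·9 + 1·6 + 1·1 = 16.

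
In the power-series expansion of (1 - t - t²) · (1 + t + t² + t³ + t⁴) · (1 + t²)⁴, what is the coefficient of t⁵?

-6

(1 - t - t²) has coefficients 1,-1,-1 for degrees 0…2.
(1 + t + t² + t³ + t⁴) has coefficients 1,1,1,1,1,0 for degrees 0…5.
Finally multiplying by (1 + t²)⁴, the product of all factors after the first has coefficients 1,1,5,5,11,10 for degrees 0…5.
[t⁵] = 1·10 − 1·11 − 1·5 = -6.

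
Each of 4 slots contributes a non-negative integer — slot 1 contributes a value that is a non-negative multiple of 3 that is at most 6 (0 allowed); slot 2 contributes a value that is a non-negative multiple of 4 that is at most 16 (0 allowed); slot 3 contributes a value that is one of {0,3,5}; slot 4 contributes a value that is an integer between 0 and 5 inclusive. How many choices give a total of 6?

The generating function for the choices is (1 + q³ + q⁶)·(1 + q⁴ + q⁸ + q¹² + q¹⁶)·(1 + q³ + q⁵)·(1 + q + q² + q³ + q⁴ + q⁵); the count is [q⁶].
(1 + q³ + q⁶) has coefficients 1,0,0,1,0,0,1 for degrees 0…6.
(1 + q⁴ + q⁸ + q¹² + q¹⁶) has coefficients 1,0,0,0,1,0,0 for degrees 0…6.
Multiplying by (1 + q³ + q⁵) gives running coefficients 1,0,0,1,1,1,0 for degrees 0…6.
Finally multiplying by (1 + q + q² + q³ + q⁴ + q⁵), the product of all factors after the first has coefficients 1,1,1,2,3,4,3 for degrees 0…6.
[q⁶] = 1·3 + 1·2 + 1·1 = 6.

6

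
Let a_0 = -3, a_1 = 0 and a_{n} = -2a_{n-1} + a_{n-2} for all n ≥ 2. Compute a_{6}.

The ordinary generating function has denominator 1 + 2t - t^2.
Iterating the recurrence: a_0,…,a_{6} = -3, 0, -3, 6, -15, 36, -87.

-87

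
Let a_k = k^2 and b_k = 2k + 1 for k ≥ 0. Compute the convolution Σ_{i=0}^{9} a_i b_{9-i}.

1365

This is [x^9] in the product of the two ordinary generating functions.
Σ = 0·19 + 1·17 + 4·15 + 9·13 + 16·11 + 25·9 + 36·7 + 49·5 + 64·3 + 81·1 = 1365.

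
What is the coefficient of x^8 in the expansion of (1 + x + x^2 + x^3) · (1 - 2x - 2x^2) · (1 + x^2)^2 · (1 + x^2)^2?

(1 + x + x^2 + x^3) has coefficients 1,1,1,1 for degrees 0…3.
(1 - 2x - 2x^2) has coefficients 1,-2,-2,0,0,0,0,0,0 for degrees 0…8.
Multiplying by (1 + x^2)^2 gives running coefficients 1,-2,0,-4,-3,-2,-2,0,0 for degrees 0…8.
Finally multiplying by (1 + x^2)^2, the product of all factors after the first has coefficients 1,-2,2,-8,-2,-12,-8,-8,-7 for degrees 0…8.
[x^8] = 1·(-7) + 1·(-8) + 1·(-8) + 1·(-12) = -35.

-35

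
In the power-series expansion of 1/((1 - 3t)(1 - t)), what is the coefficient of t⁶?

1093

The denominator gives the recurrence a_n = 4a_(n−1) − 3a_(n−2) for n ≥ 2; the numerator fixes a_0 = 1, a_1 = 4.
Iterating: 1, 4, 13, 40, 121, 364, 1093, so a_6 = 1093.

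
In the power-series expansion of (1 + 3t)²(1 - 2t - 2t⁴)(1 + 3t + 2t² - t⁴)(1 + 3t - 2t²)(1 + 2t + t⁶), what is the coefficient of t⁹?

(1 + 3t)² has coefficients 1,6,9 for degrees 0…2.
(1 - 2t - 2t⁴) has coefficients 1,-2,0,0,-2,0,0,0,0,0 for degrees 0…9.
Multiplying by (1 + 3t + 2t² - t⁴) gives running coefficients 1,1,-4,-4,-3,-4,-4,0,2,0 for degrees 0…9.
Multiplying by (1 + 3t - 2t²) gives running coefficients 1,4,-3,-18,-7,-5,-10,-4,10,6 for degrees 0…9.
Finally multiplying by (1 + 2t + t⁶), the product of all factors after the first has coefficients 1,6,5,-24,-43,-19,-19,-20,-1,8 for degrees 0…9.
[t⁹] = 1·8 + 6·(-1) + 9·(-20) = -178.

-178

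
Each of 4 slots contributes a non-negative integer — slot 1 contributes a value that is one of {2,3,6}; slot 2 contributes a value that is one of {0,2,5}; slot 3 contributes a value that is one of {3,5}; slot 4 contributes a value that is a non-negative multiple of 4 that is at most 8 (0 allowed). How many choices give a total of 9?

The generating function for the choices is (t² + t³ + t⁶)·(1 + t² + t⁵)·(t³ + t⁵)·(1 + t⁴ + t⁸); the count is [t⁹].
(t² + t³ + t⁶) has coefficients 0,0,1,1,0,0,1 for degrees 0…6.
(1 + t² + t⁵) has coefficients 1,0,1,0,0,1,0,0,0,0 for degrees 0…9.
Multiplying by (t³ + t⁵) gives running coefficients 0,0,0,1,0,2,0,1,1,0 for degrees 0…9.
Finally multiplying by (1 + t⁴ + t⁸), the product of all factors after the first has coefficients 0,0,0,1,0,2,0,2,1,2 for degrees 0…9.
[t⁹] = 1·2 + 1·0 + 1·1 = 3.

3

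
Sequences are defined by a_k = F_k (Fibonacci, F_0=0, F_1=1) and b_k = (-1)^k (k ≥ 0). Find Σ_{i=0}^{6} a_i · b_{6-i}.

Write out a_i and b_{6-i} for i = 0,…,6 and sum the products.
Σ = 0·1 + 1·(-1) + 1·1 + 2·(-1) + 3·1 + 5·(-1) + 8·1 = 4.

4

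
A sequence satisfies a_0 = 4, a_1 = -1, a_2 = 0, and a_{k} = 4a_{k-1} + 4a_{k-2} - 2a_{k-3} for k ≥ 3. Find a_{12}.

-12577344

The ordinary generating function has denominator 1 - 4z - 4z^2 + 2z^3.
Iterating the recurrence: a_0,…,a_{12} = 4, -1, 0, -12, -46, -232, -1088, -5188, -24640, -117136, -556728, -2646176, -12577344.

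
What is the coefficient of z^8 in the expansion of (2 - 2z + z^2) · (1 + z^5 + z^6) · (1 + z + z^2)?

0

(2 - 2z + z^2) has coefficients 2,-2,1 for degrees 0…2.
(1 + z^5 + z^6) has coefficients 1,0,0,0,0,1,1,0,0 for degrees 0…8.
Finally multiplying by (1 + z + z^2), the product of all factors after the first has coefficients 1,1,1,0,0,1,2,2,1 for degrees 0…8.
[z^8] = 2·1 − 2·2 + 1·2 = 0.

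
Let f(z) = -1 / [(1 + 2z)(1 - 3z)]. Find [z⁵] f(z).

-133

Partial fractions give a closed form: a_n = (-2/5)·(-2)^n + (-3/5)·3^n.
At n = 5: a_5 = -133.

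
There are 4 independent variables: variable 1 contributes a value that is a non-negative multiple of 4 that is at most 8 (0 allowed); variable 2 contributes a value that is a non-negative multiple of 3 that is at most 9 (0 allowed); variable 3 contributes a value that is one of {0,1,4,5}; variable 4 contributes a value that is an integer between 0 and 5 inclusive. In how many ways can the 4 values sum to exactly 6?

8

The generating function for the choices is (1 + x^4 + x^8)·(1 + x^3 + x^6 + x^9)·(1 + x + x^4 + x^5)·(1 + x + x^2 + x^3 + x^4 + x^5); the count is [x^6].
(1 + x^4 + x^8) has coefficients 1,0,0,0,1,0,0 for degrees 0…6.
(1 + x^3 + x^6 + x^9) has coefficients 1,0,0,1,0,0,1 for degrees 0…6.
Multiplying by (1 + x + x^4 + x^5) gives running coefficients 1,1,0,1,2,1,1 for degrees 0…6.
Finally multiplying by (1 + x + x^2 + x^3 + x^4 + x^5), the product of all factors after the first has coefficients 1,2,2,3,5,6,6 for degrees 0…6.
[x^6] = 1·6 + 1·2 = 8.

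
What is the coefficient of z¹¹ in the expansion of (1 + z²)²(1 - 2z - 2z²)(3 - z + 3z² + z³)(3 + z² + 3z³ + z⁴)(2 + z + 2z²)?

-270

(1 + z²)² has coefficients 1,0,2,0,1 for degrees 0…4.
(1 - 2z - 2z²) has coefficients 1,-2,-2,0,0,0,0,0,0,0,0,0 for degrees 0…11.
Multiplying by (3 - z + 3z² + z³) gives running coefficients 3,-7,-1,-3,-8,-2,0,0,0,0,0,0 for degrees 0…11.
Multiplying by (3 + z² + 3z³ + z⁴) gives running coefficients 9,-21,0,-7,-43,-19,-18,-29,-14,-2,0,0 for degrees 0…11.
Finally multiplying by (2 + z + 2z²), the product of all factors after the first has coefficients 18,-33,-3,-56,-93,-95,-141,-114,-93,-76,-30,-4 for degrees 0…11.
[z¹¹] = 1·(-4) + 2·(-76) + 1·(-114) = -270.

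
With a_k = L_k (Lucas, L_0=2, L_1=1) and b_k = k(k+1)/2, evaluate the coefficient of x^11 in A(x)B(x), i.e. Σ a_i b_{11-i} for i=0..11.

The convolution is the x^11 coefficient of A(x)B(x).
Σ = 2·66 + 1·55 + 3·45 + 4·36 + 7·28 + 11·21 + 18·15 + 29·10 + 47·6 + 76·3 + 123·1 + 199·0 = 2086.

2086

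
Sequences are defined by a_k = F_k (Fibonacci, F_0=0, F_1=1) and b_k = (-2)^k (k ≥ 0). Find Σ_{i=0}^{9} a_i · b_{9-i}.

220

This is [x^9] in the product of the two ordinary generating functions.
Σ = 0·(-512) + 1·256 + 1·(-128) + 2·64 + 3·(-32) + 5·16 + 8·(-8) + 13·4 + 21·(-2) + 34·1 = 220.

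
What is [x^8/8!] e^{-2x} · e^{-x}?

The EGF product rule gives c_8 = Σ_{k_1+k_2=8} C(8; k_1,k_2) · ∏ g_i(k_i), where e^{-2x} gives (-2)^k; e^{-x} gives (-1)^k.
g_1(k) for k = 0…8: 1, -2, 4, -8, 16, -32, 64, -128, 256.
g_2(k) for k = 0…8: 1, -1, 1, -1, 1, -1, 1, -1, 1.
c_8 = Σ_k C(8,k)·g_1(k)·g_2(8−k) = 1·1·1 + 8·(-2)·(-1) + 28·4·1 + 56·(-8)·(-1) + 70·16·1 + 56·(-32)·(-1) + 28·64·1 + 8·(-128)·(-1) + 1·256·1 = 1 + 16 + 112 + 448 + 1120 + 1792 + 1792 + 1024 + 256 = 6561.

6561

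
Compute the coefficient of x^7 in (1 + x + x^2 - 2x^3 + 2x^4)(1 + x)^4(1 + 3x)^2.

(1 + x + x^2 - 2x^3 + 2x^4) has coefficients 1,1,1,-2,2 for degrees 0…4.
(1 + x)^4 has coefficients 1,4,6,4,1,0,0,0 for degrees 0…7.
Finally multiplying by (1 + 3x)^2, the product of all factors after the first has coefficients 1,10,39,76,79,42,9,0 for degrees 0…7.
[x^7] = 1·0 + 1·9 + 1·42 − 2·79 + 2·76 = 45.

45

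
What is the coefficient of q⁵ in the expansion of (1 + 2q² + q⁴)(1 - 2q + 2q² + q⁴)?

(1 + 2q² + q⁴) has coefficients 1,0,2,0,1 for degrees 0…4.
(1 - 2q + 2q² + q⁴) has coefficients 1,-2,2,0,1,0 for degrees 0…5.
[q⁵] = 1·0 + 2·0 + 1·(-2) = -2.

-2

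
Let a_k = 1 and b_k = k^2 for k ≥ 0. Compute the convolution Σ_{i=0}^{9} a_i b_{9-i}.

285

This is [x^9] in the product of the two ordinary generating functions.
Σ = 1·81 + 1·64 + 1·49 + 1·36 + 1·25 + 1·16 + 1·9 + 1·4 + 1·1 + 1·0 = 285.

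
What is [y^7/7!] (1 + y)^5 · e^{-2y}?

-1248

The EGF product rule gives c_7 = Σ_{k_1+k_2=7} C(7; k_1,k_2) · ∏ g_i(k_i), where (1+y)^5 gives the falling factorial (5)_k; e^{-2y} gives (-2)^k.
g_1(k) for k = 0…7: 1, 5, 20, 60, 120, 120, 0, 0.
g_2(k) for k = 0…7: 1, -2, 4, -8, 16, -32, 64, -128.
c_7 = Σ_k C(7,k)·g_1(k)·g_2(7−k) = 1·1·(-128) + 7·5·64 + 21·20·(-32) + 35·60·16 + 35·120·(-8) + 21·120·4 = −128 + 2240 − 13440 + 33600 − 33600 + 10080 = -1248.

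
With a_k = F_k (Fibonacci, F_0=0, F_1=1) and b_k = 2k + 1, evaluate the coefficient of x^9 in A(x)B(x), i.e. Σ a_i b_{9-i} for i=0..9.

This is [x^9] in the product of the two ordinary generating functions.
Σ = 0·19 + 1·17 + 1·15 + 2·13 + 3·11 + 5·9 + 8·7 + 13·5 + 21·3 + 34·1 = 354.

354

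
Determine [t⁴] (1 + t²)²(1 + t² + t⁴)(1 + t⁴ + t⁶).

5

(1 + t²)² has coefficients 1,0,2,0,1 for degrees 0…4.
(1 + t² + t⁴) has coefficients 1,0,1,0,1 for degrees 0…4.
Finally multiplying by (1 + t⁴ + t⁶), the product of all factors after the first has coefficients 1,0,1,0,2 for degrees 0…4.
[t⁴] = 1·2 + 2·1 + 1·1 = 5.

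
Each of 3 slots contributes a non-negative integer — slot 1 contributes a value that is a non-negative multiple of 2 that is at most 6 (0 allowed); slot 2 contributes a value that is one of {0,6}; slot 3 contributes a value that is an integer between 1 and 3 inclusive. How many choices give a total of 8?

2

The generating function for the choices is (1 + q^2 + q^4 + q^6)·(1 + q^6)·(q + q^2 + q^3); the count is [q^8].
(1 + q^2 + q^4 + q^6) has coefficients 1,0,1,0,1,0,1 for degrees 0…6.
(1 + q^6) has coefficients 1,0,0,0,0,0,1,0,0 for degrees 0…8.
Finally multiplying by (q + q^2 + q^3), the product of all factors after the first has coefficients 0,1,1,1,0,0,0,1,1 for degrees 0…8.
[q^8] = 1·1 + 1·0 + 1·0 + 1·1 = 2.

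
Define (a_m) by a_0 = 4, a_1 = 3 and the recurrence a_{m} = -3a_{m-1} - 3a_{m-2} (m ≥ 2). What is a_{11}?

The ordinary generating function has denominator 1 + 3z + 3z^2.
Iterating the recurrence: a_0,…,a_{11} = 4, 3, -21, 54, -99, 135, -108, -81, 567, -1458, 2673, -3645.

-3645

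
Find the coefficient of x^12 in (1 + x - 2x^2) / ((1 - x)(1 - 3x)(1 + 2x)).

Partial fractions give a closed form: a_n = (1)·3^n.
At n = 12: a_12 = 531441.

531441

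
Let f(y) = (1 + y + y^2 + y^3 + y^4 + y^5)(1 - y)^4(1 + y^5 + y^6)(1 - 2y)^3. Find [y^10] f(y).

(1 + y + y^2 + y^3 + y^4 + y^5) has coefficients 1,1,1,1,1,1 for degrees 0…5.
(1 - y)^4 has coefficients 1,-4,6,-4,1,0,0,0,0,0,0 for degrees 0…10.
Multiplying by (1 + y^5 + y^6) gives running coefficients 1,-4,6,-4,1,1,-3,2,2,-3,1 for degrees 0…10.
Finally multiplying by (1 - 2y)^3, the product of all factors after the first has coefficients 1,-10,42,-96,129,-101,35,24,-54,33,27 for degrees 0…10.
[y^10] = 1·27 + 1·33 + 1·(-54) + 1·24 + 1·35 + 1·(-101) = -36.

-36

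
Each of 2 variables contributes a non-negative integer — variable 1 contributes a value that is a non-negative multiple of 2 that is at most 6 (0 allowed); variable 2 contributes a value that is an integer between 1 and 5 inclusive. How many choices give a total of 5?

The generating function for the choices is (1 + z² + z⁴ + z⁶)·(z + z² + z³ + z⁴ + z⁵); the count is [z⁵].
(1 + z² + z⁴ + z⁶) has coefficients 1,0,1,0,1,0 for degrees 0…5.
(z + z² + z³ + z⁴ + z⁵) has coefficients 0,1,1,1,1,1 for degrees 0…5.
[z⁵] = 1·1 + 1·1 + 1·1 = 3.

3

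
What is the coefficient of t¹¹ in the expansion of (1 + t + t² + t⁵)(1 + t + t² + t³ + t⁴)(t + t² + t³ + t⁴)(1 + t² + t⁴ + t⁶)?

32

(1 + t + t² + t⁵) has coefficients 1,1,1,0,0,1 for degrees 0…5.
(1 + t + t² + t³ + t⁴) has coefficients 1,1,1,1,1,0,0,0,0,0,0,0 for degrees 0…11.
Multiplying by (t + t² + t³ + t⁴) gives running coefficients 0,1,2,3,4,4,3,2,1,0,0,0 for degrees 0…11.
Finally multiplying by (1 + t² + t⁴ + t⁶), the product of all factors after the first has coefficients 0,1,2,4,6,8,9,10,10,9,8,6 for degrees 0…11.
[t¹¹] = 1·6 + 1·8 + 1·9 + 1·9 = 32.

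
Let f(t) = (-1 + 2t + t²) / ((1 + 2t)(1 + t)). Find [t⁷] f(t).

446

The denominator gives the recurrence a_n = −3a_(n−1) − 2a_(n−2) for n ≥ 3; the numerator fixes a_0 = -1, a_1 = 5, a_2 = -12.
Iterating: -1, 5, -12, 26, -54, 110, -222, 446, so a_7 = 446.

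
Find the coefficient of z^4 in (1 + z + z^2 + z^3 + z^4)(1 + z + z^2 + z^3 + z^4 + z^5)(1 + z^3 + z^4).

(1 + z + z^2 + z^3 + z^4) has coefficients 1,1,1,1,1 for degrees 0…4.
(1 + z + z^2 + z^3 + z^4 + z^5) has coefficients 1,1,1,1,1 for degrees 0…4.
Finally multiplying by (1 + z^3 + z^4), the product of all factors after the first has coefficients 1,1,1,2,3 for degrees 0…4.
[z^4] = 1·3 + 1·2 + 1·1 + 1·1 + 1·1 = 8.

8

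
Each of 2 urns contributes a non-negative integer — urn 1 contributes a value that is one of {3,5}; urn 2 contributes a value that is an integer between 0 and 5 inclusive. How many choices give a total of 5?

The generating function for the choices is (y³ + y⁵)·(1 + y + y² + y³ + y⁴ + y⁵); the count is [y⁵].
(y³ + y⁵) has coefficients 0,0,0,1,0,1 for degrees 0…5.
(1 + y + y² + y³ + y⁴ + y⁵) has coefficients 1,1,1,1,1,1 for degrees 0…5.
[y⁵] = 1·1 + 1·1 = 2.

2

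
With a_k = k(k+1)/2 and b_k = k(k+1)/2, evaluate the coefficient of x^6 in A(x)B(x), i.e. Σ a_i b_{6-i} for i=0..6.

Write out a_i and b_{6-i} for i = 0,…,6 and sum the products.
Σ = 0·21 + 1·15 + 3·10 + 6·6 + 10·3 + 15·1 + 21·0 = 126.

126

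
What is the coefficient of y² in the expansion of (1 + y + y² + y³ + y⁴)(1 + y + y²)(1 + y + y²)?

(1 + y + y² + y³ + y⁴) has coefficients 1,1,1 for degrees 0…2.
(1 + y + y²) has coefficients 1,1,1 for degrees 0…2.
Finally multiplying by (1 + y + y²), the product of all factors after the first has coefficients 1,2,3 for degrees 0…2.
[y²] = 1·3 + 1·2 + 1·1 = 6.

6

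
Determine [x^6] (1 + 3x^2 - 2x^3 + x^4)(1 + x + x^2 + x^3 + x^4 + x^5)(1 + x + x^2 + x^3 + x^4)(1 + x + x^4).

33

(1 + 3x^2 - 2x^3 + x^4) has coefficients 1,0,3,-2,1 for degrees 0…4.
(1 + x + x^2 + x^3 + x^4 + x^5) has coefficients 1,1,1,1,1,1,0 for degrees 0…6.
Multiplying by (1 + x + x^2 + x^3 + x^4) gives running coefficients 1,2,3,4,5,5,4 for degrees 0…6.
Finally multiplying by (1 + x + x^4), the product of all factors after the first has coefficients 1,3,5,7,10,12,12 for degrees 0…6.
[x^6] = 1·12 + 3·10 − 2·7 + 1·5 = 33.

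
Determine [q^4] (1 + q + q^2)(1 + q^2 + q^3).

2

(1 + q + q^2) has coefficients 1,1,1 for degrees 0…2.
(1 + q^2 + q^3) has coefficients 1,0,1,1,0 for degrees 0…4.
[q^4] = 1·0 + 1·1 + 1·1 = 2.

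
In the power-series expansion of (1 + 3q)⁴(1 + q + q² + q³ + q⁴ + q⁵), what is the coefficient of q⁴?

(1 + 3q)⁴ has coefficients 1,12,54,108,81 for degrees 0…4.
(1 + q + q² + q³ + q⁴ + q⁵) has coefficients 1,1,1,1,1 for degrees 0…4.
[q⁴] = 1·1 + 12·1 + 54·1 + 108·1 + 81·1 = 256.

256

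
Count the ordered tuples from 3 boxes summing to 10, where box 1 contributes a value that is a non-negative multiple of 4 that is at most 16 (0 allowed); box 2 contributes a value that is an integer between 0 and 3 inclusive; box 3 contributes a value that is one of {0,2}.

2

The generating function for the choices is (1 + t⁴ + t⁸ + t¹² + t¹⁶)·(1 + t + t² + t³)·(1 + t²); the count is [t¹⁰].
(1 + t⁴ + t⁸ + t¹² + t¹⁶) has coefficients 1,0,0,0,1,0,0,0,1,0,0 for degrees 0…10.
(1 + t + t² + t³) has coefficients 1,1,1,1,0,0,0,0,0,0,0 for degrees 0…10.
Finally multiplying by (1 + t²), the product of all factors after the first has coefficients 1,1,2,2,1,1,0,0,0,0,0 for degrees 0…10.
[t¹⁰] = 1·0 + 1·0 + 1·2 = 2.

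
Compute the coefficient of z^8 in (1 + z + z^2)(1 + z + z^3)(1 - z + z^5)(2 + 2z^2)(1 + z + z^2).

12

(1 + z + z^2) has coefficients 1,1,1 for degrees 0…2.
(1 + z + z^3) has coefficients 1,1,0,1,0,0,0,0,0 for degrees 0…8.
Multiplying by (1 - z + z^5) gives running coefficients 1,0,-1,1,-1,1,1,0,1 for degrees 0…8.
Multiplying by (2 + 2z^2) gives running coefficients 2,0,0,2,-4,4,0,2,4 for degrees 0…8.
Finally multiplying by (1 + z + z^2), the product of all factors after the first has coefficients 2,2,2,2,-2,2,0,6,6 for degrees 0…8.
[z^8] = 1·6 + 1·6 + 1·0 = 12.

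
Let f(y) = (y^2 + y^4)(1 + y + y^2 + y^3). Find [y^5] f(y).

2

(y^2 + y^4) has coefficients 0,0,1,0,1 for degrees 0…4.
(1 + y + y^2 + y^3) has coefficients 1,1,1,1,0,0 for degrees 0…5.
[y^5] = 1·1 + 1·1 = 2.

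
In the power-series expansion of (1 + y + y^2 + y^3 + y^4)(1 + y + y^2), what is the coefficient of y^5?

(1 + y + y^2 + y^3 + y^4) has coefficients 1,1,1,1,1 for degrees 0…4.
(1 + y + y^2) has coefficients 1,1,1,0,0,0 for degrees 0…5.
[y^5] = 1·0 + 1·0 + 1·0 + 1·1 + 1·1 = 2.

2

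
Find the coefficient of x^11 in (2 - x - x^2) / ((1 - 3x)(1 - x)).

413343

The denominator gives the recurrence a_n = 4a_(n−1) − 3a_(n−2) for n ≥ 3; the numerator fixes a_0 = 2, a_1 = 7, a_2 = 21.
Iterating: 2, 7, 21, 63, 189, 567, 1701, 5103, 15309, 45927, 137781, 413343, so a_11 = 413343.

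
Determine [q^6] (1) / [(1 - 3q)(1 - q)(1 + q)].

Partial fractions give a closed form: a_n = (9/8)·3^n + (-1/4)·1^n + (1/8)·(-1)^n.
At n = 6: a_6 = 820.

820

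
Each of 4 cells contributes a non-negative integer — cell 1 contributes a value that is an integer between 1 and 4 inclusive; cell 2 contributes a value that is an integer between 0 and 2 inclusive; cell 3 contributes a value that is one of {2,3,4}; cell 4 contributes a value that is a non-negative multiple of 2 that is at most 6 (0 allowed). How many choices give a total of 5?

7

The generating function for the choices is (z + z² + z³ + z⁴)·(1 + z + z²)·(z² + z³ + z⁴)·(1 + z² + z⁴ + z⁶); the count is [z⁵].
(z + z² + z³ + z⁴) has coefficients 0,1,1,1,1 for degrees 0…4.
(1 + z + z²) has coefficients 1,1,1,0,0,0 for degrees 0…5.
Multiplying by (z² + z³ + z⁴) gives running coefficients 0,0,1,2,3,2 for degrees 0…5.
Finally multiplying by (1 + z² + z⁴ + z⁶), the product of all factors after the first has coefficients 0,0,1,2,4,4 for degrees 0…5.
[z⁵] = 1·4 + 1·2 + 1·1 + 1·0 = 7.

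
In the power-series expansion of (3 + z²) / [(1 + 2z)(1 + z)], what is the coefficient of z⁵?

-204

The denominator gives the recurrence a_n = −3a_(n−1) − 2a_(n−2) for n ≥ 3; the numerator fixes a_0 = 3, a_1 = -9, a_2 = 22.
Iterating: 3, -9, 22, -48, 100, -204, so a_5 = -204.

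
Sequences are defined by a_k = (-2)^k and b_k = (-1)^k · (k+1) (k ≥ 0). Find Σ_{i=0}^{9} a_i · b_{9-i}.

-2036

Write out a_i and b_{9-i} for i = 0,…,9 and sum the products.
Σ = 1·(-10) − 2·9 + 4·(-8) − 8·7 + 16·(-6) − 32·5 + 64·(-4) − 128·3 + 256·(-2) − 512·1 = -2036.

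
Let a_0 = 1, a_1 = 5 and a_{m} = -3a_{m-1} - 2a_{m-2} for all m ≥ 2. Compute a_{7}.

The ordinary generating function has denominator 1 + 3q + 2q^2.
Iterating the recurrence: a_0,…,a_{7} = 1, 5, -17, 41, -89, 185, -377, 761.

761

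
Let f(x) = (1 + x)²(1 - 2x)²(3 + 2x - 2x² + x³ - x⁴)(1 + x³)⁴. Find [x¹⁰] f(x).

(1 + x)² has coefficients 1,2,1 for degrees 0…2.
(1 - 2x)² has coefficients 1,-4,4,0,0,0,0,0,0,0,0 for degrees 0…10.
Multiplying by (3 + 2x - 2x² + x³ - x⁴) gives running coefficients 3,-10,2,17,-13,8,-4,0,0,0,0 for degrees 0…10.
Finally multiplying by (1 + x³)⁴, the product of all factors after the first has coefficients 3,-10,2,29,-53,16,82,-112,44,98,-118 for degrees 0…10.
[x¹⁰] = 1·(-118) + 2·98 + 1·44 = 122.

122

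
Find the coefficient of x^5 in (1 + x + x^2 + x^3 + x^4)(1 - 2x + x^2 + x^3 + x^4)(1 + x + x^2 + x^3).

(1 + x + x^2 + x^3 + x^4) has coefficients 1,1,1,1,1 for degrees 0…4.
(1 - 2x + x^2 + x^3 + x^4) has coefficients 1,-2,1,1,1,0 for degrees 0…5.
Finally multiplying by (1 + x + x^2 + x^3), the product of all factors after the first has coefficients 1,-1,0,1,1,3 for degrees 0…5.
[x^5] = 1·3 + 1·1 + 1·1 + 1·0 + 1·(-1) = 4.

4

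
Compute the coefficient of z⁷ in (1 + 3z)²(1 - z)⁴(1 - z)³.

(1 + 3z)² has coefficients 1,6,9 for degrees 0…2.
(1 - z)⁴ has coefficients 1,-4,6,-4,1,0,0,0 for degrees 0…7.
Finally multiplying by (1 - z)³, the product of all factors after the first has coefficients 1,-7,21,-35,35,-21,7,-1 for degrees 0…7.
[z⁷] = 1·(-1) + 6·7 + 9·(-21) = -148.

-148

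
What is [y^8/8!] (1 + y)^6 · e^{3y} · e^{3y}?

148656384

The EGF product rule gives c_8 = Σ_{k_1+k_2+k_3=8} C(8; k_1,k_2,k_3) · ∏ g_i(k_i), where (1+y)^6 gives the falling factorial (6)_k; e^{3y} gives (3)^k; e^{3y} gives (3)^k.
g_1(k) for k = 0…8: 1, 6, 30, 120, 360, 720, 720, 0, 0.
g_2(k) for k = 0…8: 1, 3, 9, 27, 81, 243, 729, 2187, 6561.
g_3(k) for k = 0…8: 1, 3, 9, 27, 81, 243, 729, 2187, 6561.
First combine the last two factors: h(k) = Σ_j C(k,j)·g_2(j)·g_3(k−j) for k = 0…8: 1, 6, 36, 216, 1296, 7776, 46656, 279936, 1679616.
c_8 = Σ_k C(8,k)·g_1(k)·h(8−k) = 1·1·1679616 + 8·6·279936 + 28·30·46656 + 56·120·7776 + 70·360·1296 + 56·720·216 + 28·720·36 = 1679616 + 13436928 + 39191040 + 52254720 + 32659200 + 8709120 + 725760 = 148656384.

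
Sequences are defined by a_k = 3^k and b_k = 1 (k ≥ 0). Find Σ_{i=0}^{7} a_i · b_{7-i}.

3280

Write out a_i and b_{7-i} for i = 0,…,7 and sum the products.
Σ = 1·1 + 3·1 + 9·1 + 27·1 + 81·1 + 243·1 + 729·1 + 2187·1 = 3280.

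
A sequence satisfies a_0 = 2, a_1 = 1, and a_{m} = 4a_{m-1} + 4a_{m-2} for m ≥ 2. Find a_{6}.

The ordinary generating function has denominator 1 - 4q - 4q^2.
Iterating the recurrence: a_0,…,a_{6} = 2, 1, 12, 52, 256, 1232, 5952.

5952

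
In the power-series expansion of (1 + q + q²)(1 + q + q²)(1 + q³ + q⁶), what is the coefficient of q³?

3

(1 + q + q²) has coefficients 1,1,1 for degrees 0…2.
(1 + q + q²) has coefficients 1,1,1,0 for degrees 0…3.
Finally multiplying by (1 + q³ + q⁶), the product of all factors after the first has coefficients 1,1,1,1 for degrees 0…3.
[q³] = 1·1 + 1·1 + 1·1 = 3.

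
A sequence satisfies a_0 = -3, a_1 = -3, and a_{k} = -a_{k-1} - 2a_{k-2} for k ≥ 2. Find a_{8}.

33

The ordinary generating function has denominator 1 + y + 2y^2.
Iterating the recurrence: a_0,…,a_{8} = -3, -3, 9, -3, -15, 21, 9, -51, 33.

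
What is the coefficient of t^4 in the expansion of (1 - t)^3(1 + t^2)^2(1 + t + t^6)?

(1 - t)^3 has coefficients 1,-3,3,-1 for degrees 0…3.
(1 + t^2)^2 has coefficients 1,0,2,0,1 for degrees 0…4.
Finally multiplying by (1 + t + t^6), the product of all factors after the first has coefficients 1,1,2,2,1 for degrees 0…4.
[t^4] = 1·1 − 3·2 + 3·2 − 1·1 = 0.

0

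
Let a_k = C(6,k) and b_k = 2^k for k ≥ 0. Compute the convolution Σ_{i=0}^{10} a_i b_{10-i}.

11664

The convolution is the x^10 coefficient of A(x)B(x).
Σ = 1·1024 + 6·512 + 15·256 + 20·128 + 15·64 + 6·32 + 1·16 + 0·8 + 0·4 + 0·2 + 0·1 = 11664.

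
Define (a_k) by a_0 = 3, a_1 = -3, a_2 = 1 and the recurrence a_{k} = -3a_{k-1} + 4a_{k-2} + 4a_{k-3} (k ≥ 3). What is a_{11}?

-22147

The ordinary generating function has denominator 1 + 3z - 4z^2 - 4z^3.
Iterating the recurrence: a_0,…,a_{11} = 3, -3, 1, -3, 1, -11, 25, -115, 401, -1563, 5833, -22147.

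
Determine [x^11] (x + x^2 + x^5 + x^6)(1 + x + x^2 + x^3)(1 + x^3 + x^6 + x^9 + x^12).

(x + x^2 + x^5 + x^6) has coefficients 0,1,1,0,0,1,1 for degrees 0…6.
(1 + x + x^2 + x^3) has coefficients 1,1,1,1,0,0,0,0,0,0,0,0 for degrees 0…11.
Finally multiplying by (1 + x^3 + x^6 + x^9 + x^12), the product of all factors after the first has coefficients 1,1,1,2,1,1,2,1,1,2,1,1 for degrees 0…11.
[x^11] = 1·1 + 1·2 + 1·2 + 1·1 = 6.

6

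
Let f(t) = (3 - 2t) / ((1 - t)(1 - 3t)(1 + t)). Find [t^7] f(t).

Partial fractions give a closed form: a_n = (-1/4)·1^n + (21/8)·3^n + (5/8)·(-1)^n.
At n = 7: a_7 = 5740.

5740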